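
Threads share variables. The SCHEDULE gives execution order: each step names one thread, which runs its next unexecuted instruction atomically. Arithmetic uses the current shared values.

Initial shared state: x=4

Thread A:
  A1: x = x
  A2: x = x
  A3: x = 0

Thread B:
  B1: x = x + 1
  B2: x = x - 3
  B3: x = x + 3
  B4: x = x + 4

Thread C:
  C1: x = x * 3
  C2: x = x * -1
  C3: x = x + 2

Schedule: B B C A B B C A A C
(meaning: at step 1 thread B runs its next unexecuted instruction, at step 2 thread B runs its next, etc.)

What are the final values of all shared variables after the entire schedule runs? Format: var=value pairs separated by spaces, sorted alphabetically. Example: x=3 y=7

Step 1: thread B executes B1 (x = x + 1). Shared: x=5. PCs: A@0 B@1 C@0
Step 2: thread B executes B2 (x = x - 3). Shared: x=2. PCs: A@0 B@2 C@0
Step 3: thread C executes C1 (x = x * 3). Shared: x=6. PCs: A@0 B@2 C@1
Step 4: thread A executes A1 (x = x). Shared: x=6. PCs: A@1 B@2 C@1
Step 5: thread B executes B3 (x = x + 3). Shared: x=9. PCs: A@1 B@3 C@1
Step 6: thread B executes B4 (x = x + 4). Shared: x=13. PCs: A@1 B@4 C@1
Step 7: thread C executes C2 (x = x * -1). Shared: x=-13. PCs: A@1 B@4 C@2
Step 8: thread A executes A2 (x = x). Shared: x=-13. PCs: A@2 B@4 C@2
Step 9: thread A executes A3 (x = 0). Shared: x=0. PCs: A@3 B@4 C@2
Step 10: thread C executes C3 (x = x + 2). Shared: x=2. PCs: A@3 B@4 C@3

Answer: x=2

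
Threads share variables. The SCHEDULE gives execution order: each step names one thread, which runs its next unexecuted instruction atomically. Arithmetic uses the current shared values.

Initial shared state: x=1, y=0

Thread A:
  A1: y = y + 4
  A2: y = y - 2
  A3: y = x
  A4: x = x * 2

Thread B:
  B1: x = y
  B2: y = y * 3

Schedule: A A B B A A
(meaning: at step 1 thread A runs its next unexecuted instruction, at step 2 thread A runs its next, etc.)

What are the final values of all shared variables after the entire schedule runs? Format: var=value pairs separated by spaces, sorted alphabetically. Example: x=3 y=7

Step 1: thread A executes A1 (y = y + 4). Shared: x=1 y=4. PCs: A@1 B@0
Step 2: thread A executes A2 (y = y - 2). Shared: x=1 y=2. PCs: A@2 B@0
Step 3: thread B executes B1 (x = y). Shared: x=2 y=2. PCs: A@2 B@1
Step 4: thread B executes B2 (y = y * 3). Shared: x=2 y=6. PCs: A@2 B@2
Step 5: thread A executes A3 (y = x). Shared: x=2 y=2. PCs: A@3 B@2
Step 6: thread A executes A4 (x = x * 2). Shared: x=4 y=2. PCs: A@4 B@2

Answer: x=4 y=2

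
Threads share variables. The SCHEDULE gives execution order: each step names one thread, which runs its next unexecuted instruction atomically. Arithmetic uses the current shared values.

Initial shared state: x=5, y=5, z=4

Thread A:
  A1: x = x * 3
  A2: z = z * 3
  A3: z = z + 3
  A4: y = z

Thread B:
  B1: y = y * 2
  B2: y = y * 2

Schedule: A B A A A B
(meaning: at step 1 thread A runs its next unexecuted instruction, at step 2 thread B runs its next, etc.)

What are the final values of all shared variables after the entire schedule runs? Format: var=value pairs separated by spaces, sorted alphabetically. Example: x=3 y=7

Answer: x=15 y=30 z=15

Derivation:
Step 1: thread A executes A1 (x = x * 3). Shared: x=15 y=5 z=4. PCs: A@1 B@0
Step 2: thread B executes B1 (y = y * 2). Shared: x=15 y=10 z=4. PCs: A@1 B@1
Step 3: thread A executes A2 (z = z * 3). Shared: x=15 y=10 z=12. PCs: A@2 B@1
Step 4: thread A executes A3 (z = z + 3). Shared: x=15 y=10 z=15. PCs: A@3 B@1
Step 5: thread A executes A4 (y = z). Shared: x=15 y=15 z=15. PCs: A@4 B@1
Step 6: thread B executes B2 (y = y * 2). Shared: x=15 y=30 z=15. PCs: A@4 B@2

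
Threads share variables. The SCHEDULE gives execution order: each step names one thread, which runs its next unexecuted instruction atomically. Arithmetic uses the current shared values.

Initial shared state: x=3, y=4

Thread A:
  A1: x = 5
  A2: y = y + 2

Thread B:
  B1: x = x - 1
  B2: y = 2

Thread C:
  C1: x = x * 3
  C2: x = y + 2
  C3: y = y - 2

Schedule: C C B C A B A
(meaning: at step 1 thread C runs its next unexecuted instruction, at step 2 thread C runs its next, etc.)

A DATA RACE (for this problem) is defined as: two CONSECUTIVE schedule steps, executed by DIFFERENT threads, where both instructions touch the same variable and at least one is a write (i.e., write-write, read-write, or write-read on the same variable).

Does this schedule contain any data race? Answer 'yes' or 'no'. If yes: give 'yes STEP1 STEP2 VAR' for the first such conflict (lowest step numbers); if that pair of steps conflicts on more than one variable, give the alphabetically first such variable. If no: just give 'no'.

Steps 1,2: same thread (C). No race.
Steps 2,3: C(x = y + 2) vs B(x = x - 1). RACE on x (W-W).
Steps 3,4: B(r=x,w=x) vs C(r=y,w=y). No conflict.
Steps 4,5: C(r=y,w=y) vs A(r=-,w=x). No conflict.
Steps 5,6: A(r=-,w=x) vs B(r=-,w=y). No conflict.
Steps 6,7: B(y = 2) vs A(y = y + 2). RACE on y (W-W).
First conflict at steps 2,3.

Answer: yes 2 3 x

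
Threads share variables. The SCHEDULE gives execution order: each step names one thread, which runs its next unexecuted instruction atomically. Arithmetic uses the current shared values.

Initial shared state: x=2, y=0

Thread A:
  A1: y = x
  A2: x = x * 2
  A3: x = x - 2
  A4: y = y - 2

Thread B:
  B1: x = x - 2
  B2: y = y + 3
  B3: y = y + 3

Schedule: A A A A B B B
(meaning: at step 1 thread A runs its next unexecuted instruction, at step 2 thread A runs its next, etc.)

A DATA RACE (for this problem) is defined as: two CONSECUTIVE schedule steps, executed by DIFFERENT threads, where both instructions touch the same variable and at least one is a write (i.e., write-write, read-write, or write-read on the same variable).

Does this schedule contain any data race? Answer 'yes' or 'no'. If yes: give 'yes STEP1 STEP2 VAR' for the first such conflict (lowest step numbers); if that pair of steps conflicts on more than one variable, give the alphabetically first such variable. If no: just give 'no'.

Steps 1,2: same thread (A). No race.
Steps 2,3: same thread (A). No race.
Steps 3,4: same thread (A). No race.
Steps 4,5: A(r=y,w=y) vs B(r=x,w=x). No conflict.
Steps 5,6: same thread (B). No race.
Steps 6,7: same thread (B). No race.

Answer: no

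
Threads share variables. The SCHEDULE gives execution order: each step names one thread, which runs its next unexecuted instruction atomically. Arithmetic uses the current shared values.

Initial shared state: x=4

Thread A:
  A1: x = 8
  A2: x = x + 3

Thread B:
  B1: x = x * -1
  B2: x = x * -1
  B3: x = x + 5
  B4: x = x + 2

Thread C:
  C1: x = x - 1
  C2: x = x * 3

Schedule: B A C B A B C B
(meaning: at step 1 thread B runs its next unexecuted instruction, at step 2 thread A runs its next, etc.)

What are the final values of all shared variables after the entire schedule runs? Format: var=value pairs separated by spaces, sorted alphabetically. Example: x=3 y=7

Step 1: thread B executes B1 (x = x * -1). Shared: x=-4. PCs: A@0 B@1 C@0
Step 2: thread A executes A1 (x = 8). Shared: x=8. PCs: A@1 B@1 C@0
Step 3: thread C executes C1 (x = x - 1). Shared: x=7. PCs: A@1 B@1 C@1
Step 4: thread B executes B2 (x = x * -1). Shared: x=-7. PCs: A@1 B@2 C@1
Step 5: thread A executes A2 (x = x + 3). Shared: x=-4. PCs: A@2 B@2 C@1
Step 6: thread B executes B3 (x = x + 5). Shared: x=1. PCs: A@2 B@3 C@1
Step 7: thread C executes C2 (x = x * 3). Shared: x=3. PCs: A@2 B@3 C@2
Step 8: thread B executes B4 (x = x + 2). Shared: x=5. PCs: A@2 B@4 C@2

Answer: x=5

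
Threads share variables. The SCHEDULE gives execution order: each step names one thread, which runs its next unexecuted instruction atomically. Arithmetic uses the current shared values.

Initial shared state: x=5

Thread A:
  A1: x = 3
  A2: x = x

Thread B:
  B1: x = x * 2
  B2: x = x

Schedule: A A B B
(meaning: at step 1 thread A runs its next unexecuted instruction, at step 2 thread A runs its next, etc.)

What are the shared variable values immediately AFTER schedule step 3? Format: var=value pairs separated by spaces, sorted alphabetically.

Answer: x=6

Derivation:
Step 1: thread A executes A1 (x = 3). Shared: x=3. PCs: A@1 B@0
Step 2: thread A executes A2 (x = x). Shared: x=3. PCs: A@2 B@0
Step 3: thread B executes B1 (x = x * 2). Shared: x=6. PCs: A@2 B@1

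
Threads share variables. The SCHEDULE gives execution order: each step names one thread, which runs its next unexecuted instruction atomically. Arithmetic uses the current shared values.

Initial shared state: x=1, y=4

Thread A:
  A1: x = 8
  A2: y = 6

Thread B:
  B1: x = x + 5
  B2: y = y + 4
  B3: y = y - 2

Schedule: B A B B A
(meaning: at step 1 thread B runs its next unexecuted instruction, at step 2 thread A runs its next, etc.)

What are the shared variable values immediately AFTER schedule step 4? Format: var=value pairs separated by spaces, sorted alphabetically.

Answer: x=8 y=6

Derivation:
Step 1: thread B executes B1 (x = x + 5). Shared: x=6 y=4. PCs: A@0 B@1
Step 2: thread A executes A1 (x = 8). Shared: x=8 y=4. PCs: A@1 B@1
Step 3: thread B executes B2 (y = y + 4). Shared: x=8 y=8. PCs: A@1 B@2
Step 4: thread B executes B3 (y = y - 2). Shared: x=8 y=6. PCs: A@1 B@3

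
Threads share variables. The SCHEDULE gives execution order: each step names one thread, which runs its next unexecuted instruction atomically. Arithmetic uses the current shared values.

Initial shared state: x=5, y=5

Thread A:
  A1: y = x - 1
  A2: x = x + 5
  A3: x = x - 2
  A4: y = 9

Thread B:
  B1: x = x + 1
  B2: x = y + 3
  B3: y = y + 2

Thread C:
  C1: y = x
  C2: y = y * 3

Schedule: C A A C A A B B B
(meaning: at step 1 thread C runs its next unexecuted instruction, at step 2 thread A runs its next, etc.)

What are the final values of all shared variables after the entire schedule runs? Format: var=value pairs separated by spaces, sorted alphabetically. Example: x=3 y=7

Answer: x=12 y=11

Derivation:
Step 1: thread C executes C1 (y = x). Shared: x=5 y=5. PCs: A@0 B@0 C@1
Step 2: thread A executes A1 (y = x - 1). Shared: x=5 y=4. PCs: A@1 B@0 C@1
Step 3: thread A executes A2 (x = x + 5). Shared: x=10 y=4. PCs: A@2 B@0 C@1
Step 4: thread C executes C2 (y = y * 3). Shared: x=10 y=12. PCs: A@2 B@0 C@2
Step 5: thread A executes A3 (x = x - 2). Shared: x=8 y=12. PCs: A@3 B@0 C@2
Step 6: thread A executes A4 (y = 9). Shared: x=8 y=9. PCs: A@4 B@0 C@2
Step 7: thread B executes B1 (x = x + 1). Shared: x=9 y=9. PCs: A@4 B@1 C@2
Step 8: thread B executes B2 (x = y + 3). Shared: x=12 y=9. PCs: A@4 B@2 C@2
Step 9: thread B executes B3 (y = y + 2). Shared: x=12 y=11. PCs: A@4 B@3 C@2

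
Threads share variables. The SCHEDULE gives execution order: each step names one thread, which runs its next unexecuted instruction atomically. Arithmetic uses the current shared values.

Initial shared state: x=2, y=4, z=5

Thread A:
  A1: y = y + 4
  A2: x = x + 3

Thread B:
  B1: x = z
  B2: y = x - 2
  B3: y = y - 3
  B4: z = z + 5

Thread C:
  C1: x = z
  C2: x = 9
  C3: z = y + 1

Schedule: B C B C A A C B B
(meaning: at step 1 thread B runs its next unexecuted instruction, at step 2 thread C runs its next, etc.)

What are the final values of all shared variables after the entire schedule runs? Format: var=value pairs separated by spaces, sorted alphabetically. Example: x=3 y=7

Answer: x=12 y=4 z=13

Derivation:
Step 1: thread B executes B1 (x = z). Shared: x=5 y=4 z=5. PCs: A@0 B@1 C@0
Step 2: thread C executes C1 (x = z). Shared: x=5 y=4 z=5. PCs: A@0 B@1 C@1
Step 3: thread B executes B2 (y = x - 2). Shared: x=5 y=3 z=5. PCs: A@0 B@2 C@1
Step 4: thread C executes C2 (x = 9). Shared: x=9 y=3 z=5. PCs: A@0 B@2 C@2
Step 5: thread A executes A1 (y = y + 4). Shared: x=9 y=7 z=5. PCs: A@1 B@2 C@2
Step 6: thread A executes A2 (x = x + 3). Shared: x=12 y=7 z=5. PCs: A@2 B@2 C@2
Step 7: thread C executes C3 (z = y + 1). Shared: x=12 y=7 z=8. PCs: A@2 B@2 C@3
Step 8: thread B executes B3 (y = y - 3). Shared: x=12 y=4 z=8. PCs: A@2 B@3 C@3
Step 9: thread B executes B4 (z = z + 5). Shared: x=12 y=4 z=13. PCs: A@2 B@4 C@3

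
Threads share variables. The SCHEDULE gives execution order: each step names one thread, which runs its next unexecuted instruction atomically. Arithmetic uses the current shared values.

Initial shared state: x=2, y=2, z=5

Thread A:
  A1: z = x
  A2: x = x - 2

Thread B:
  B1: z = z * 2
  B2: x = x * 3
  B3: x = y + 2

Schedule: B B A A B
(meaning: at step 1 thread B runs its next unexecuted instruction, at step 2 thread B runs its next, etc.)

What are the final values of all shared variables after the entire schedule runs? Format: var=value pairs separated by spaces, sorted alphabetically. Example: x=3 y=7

Step 1: thread B executes B1 (z = z * 2). Shared: x=2 y=2 z=10. PCs: A@0 B@1
Step 2: thread B executes B2 (x = x * 3). Shared: x=6 y=2 z=10. PCs: A@0 B@2
Step 3: thread A executes A1 (z = x). Shared: x=6 y=2 z=6. PCs: A@1 B@2
Step 4: thread A executes A2 (x = x - 2). Shared: x=4 y=2 z=6. PCs: A@2 B@2
Step 5: thread B executes B3 (x = y + 2). Shared: x=4 y=2 z=6. PCs: A@2 B@3

Answer: x=4 y=2 z=6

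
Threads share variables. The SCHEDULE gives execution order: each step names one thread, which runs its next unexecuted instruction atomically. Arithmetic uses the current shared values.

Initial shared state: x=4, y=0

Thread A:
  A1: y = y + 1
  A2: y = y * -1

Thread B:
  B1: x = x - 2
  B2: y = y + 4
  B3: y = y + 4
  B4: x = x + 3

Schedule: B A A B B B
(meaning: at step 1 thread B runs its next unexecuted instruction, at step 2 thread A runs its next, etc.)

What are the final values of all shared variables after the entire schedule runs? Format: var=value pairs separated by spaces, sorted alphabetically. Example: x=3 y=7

Answer: x=5 y=7

Derivation:
Step 1: thread B executes B1 (x = x - 2). Shared: x=2 y=0. PCs: A@0 B@1
Step 2: thread A executes A1 (y = y + 1). Shared: x=2 y=1. PCs: A@1 B@1
Step 3: thread A executes A2 (y = y * -1). Shared: x=2 y=-1. PCs: A@2 B@1
Step 4: thread B executes B2 (y = y + 4). Shared: x=2 y=3. PCs: A@2 B@2
Step 5: thread B executes B3 (y = y + 4). Shared: x=2 y=7. PCs: A@2 B@3
Step 6: thread B executes B4 (x = x + 3). Shared: x=5 y=7. PCs: A@2 B@4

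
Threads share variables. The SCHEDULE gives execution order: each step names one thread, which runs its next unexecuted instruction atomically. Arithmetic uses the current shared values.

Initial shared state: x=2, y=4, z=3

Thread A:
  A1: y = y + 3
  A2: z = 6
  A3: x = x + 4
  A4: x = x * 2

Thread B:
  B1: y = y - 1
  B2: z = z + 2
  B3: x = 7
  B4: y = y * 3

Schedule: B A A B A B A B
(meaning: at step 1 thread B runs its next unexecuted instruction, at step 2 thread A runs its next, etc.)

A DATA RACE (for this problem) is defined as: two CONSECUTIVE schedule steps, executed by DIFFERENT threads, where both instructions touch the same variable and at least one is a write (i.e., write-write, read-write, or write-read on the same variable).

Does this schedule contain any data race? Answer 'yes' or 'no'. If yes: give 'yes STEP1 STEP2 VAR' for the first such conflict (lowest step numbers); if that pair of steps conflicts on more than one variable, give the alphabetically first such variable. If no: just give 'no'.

Answer: yes 1 2 y

Derivation:
Steps 1,2: B(y = y - 1) vs A(y = y + 3). RACE on y (W-W).
Steps 2,3: same thread (A). No race.
Steps 3,4: A(z = 6) vs B(z = z + 2). RACE on z (W-W).
Steps 4,5: B(r=z,w=z) vs A(r=x,w=x). No conflict.
Steps 5,6: A(x = x + 4) vs B(x = 7). RACE on x (W-W).
Steps 6,7: B(x = 7) vs A(x = x * 2). RACE on x (W-W).
Steps 7,8: A(r=x,w=x) vs B(r=y,w=y). No conflict.
First conflict at steps 1,2.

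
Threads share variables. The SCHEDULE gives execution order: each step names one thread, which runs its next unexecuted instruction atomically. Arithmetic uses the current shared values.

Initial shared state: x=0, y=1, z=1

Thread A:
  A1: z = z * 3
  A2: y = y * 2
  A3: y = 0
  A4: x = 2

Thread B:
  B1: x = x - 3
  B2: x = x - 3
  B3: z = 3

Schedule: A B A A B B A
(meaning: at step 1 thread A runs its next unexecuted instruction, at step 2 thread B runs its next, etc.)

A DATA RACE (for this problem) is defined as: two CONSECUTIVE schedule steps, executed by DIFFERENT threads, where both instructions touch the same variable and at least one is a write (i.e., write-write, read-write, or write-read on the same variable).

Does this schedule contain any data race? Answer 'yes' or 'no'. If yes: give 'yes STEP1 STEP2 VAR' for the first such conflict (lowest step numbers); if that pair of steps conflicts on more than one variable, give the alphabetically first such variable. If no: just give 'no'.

Answer: no

Derivation:
Steps 1,2: A(r=z,w=z) vs B(r=x,w=x). No conflict.
Steps 2,3: B(r=x,w=x) vs A(r=y,w=y). No conflict.
Steps 3,4: same thread (A). No race.
Steps 4,5: A(r=-,w=y) vs B(r=x,w=x). No conflict.
Steps 5,6: same thread (B). No race.
Steps 6,7: B(r=-,w=z) vs A(r=-,w=x). No conflict.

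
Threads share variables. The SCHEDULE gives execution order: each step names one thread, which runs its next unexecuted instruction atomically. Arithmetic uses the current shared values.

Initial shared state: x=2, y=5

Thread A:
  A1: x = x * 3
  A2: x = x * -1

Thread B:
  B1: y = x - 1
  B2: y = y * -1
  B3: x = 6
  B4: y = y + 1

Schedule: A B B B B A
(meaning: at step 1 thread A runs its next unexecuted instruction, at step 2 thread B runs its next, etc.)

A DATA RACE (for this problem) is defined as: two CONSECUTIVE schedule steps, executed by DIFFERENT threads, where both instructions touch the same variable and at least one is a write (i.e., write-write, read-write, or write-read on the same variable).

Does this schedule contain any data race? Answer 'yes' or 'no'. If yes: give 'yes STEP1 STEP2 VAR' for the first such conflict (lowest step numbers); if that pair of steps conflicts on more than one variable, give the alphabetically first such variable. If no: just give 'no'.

Steps 1,2: A(x = x * 3) vs B(y = x - 1). RACE on x (W-R).
Steps 2,3: same thread (B). No race.
Steps 3,4: same thread (B). No race.
Steps 4,5: same thread (B). No race.
Steps 5,6: B(r=y,w=y) vs A(r=x,w=x). No conflict.
First conflict at steps 1,2.

Answer: yes 1 2 x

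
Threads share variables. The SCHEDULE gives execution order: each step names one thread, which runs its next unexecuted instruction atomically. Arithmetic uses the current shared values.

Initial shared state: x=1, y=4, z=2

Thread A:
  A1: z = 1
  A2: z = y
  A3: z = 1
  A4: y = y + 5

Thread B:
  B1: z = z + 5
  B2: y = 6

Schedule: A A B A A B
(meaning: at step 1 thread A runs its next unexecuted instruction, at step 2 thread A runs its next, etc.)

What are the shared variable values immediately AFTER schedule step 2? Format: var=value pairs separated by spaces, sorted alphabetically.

Step 1: thread A executes A1 (z = 1). Shared: x=1 y=4 z=1. PCs: A@1 B@0
Step 2: thread A executes A2 (z = y). Shared: x=1 y=4 z=4. PCs: A@2 B@0

Answer: x=1 y=4 z=4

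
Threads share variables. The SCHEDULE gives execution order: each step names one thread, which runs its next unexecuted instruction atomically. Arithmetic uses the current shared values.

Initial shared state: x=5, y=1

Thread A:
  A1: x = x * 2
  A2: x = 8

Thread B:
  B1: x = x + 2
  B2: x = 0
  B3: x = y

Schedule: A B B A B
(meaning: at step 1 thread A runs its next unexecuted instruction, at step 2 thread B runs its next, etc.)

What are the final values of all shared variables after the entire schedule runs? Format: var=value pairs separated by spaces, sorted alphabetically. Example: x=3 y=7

Answer: x=1 y=1

Derivation:
Step 1: thread A executes A1 (x = x * 2). Shared: x=10 y=1. PCs: A@1 B@0
Step 2: thread B executes B1 (x = x + 2). Shared: x=12 y=1. PCs: A@1 B@1
Step 3: thread B executes B2 (x = 0). Shared: x=0 y=1. PCs: A@1 B@2
Step 4: thread A executes A2 (x = 8). Shared: x=8 y=1. PCs: A@2 B@2
Step 5: thread B executes B3 (x = y). Shared: x=1 y=1. PCs: A@2 B@3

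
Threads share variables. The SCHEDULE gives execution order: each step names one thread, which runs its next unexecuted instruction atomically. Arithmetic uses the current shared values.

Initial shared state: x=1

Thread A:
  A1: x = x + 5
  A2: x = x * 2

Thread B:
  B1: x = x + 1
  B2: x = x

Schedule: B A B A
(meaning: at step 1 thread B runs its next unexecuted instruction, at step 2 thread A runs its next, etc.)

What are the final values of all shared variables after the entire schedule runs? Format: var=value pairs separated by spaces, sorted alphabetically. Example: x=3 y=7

Step 1: thread B executes B1 (x = x + 1). Shared: x=2. PCs: A@0 B@1
Step 2: thread A executes A1 (x = x + 5). Shared: x=7. PCs: A@1 B@1
Step 3: thread B executes B2 (x = x). Shared: x=7. PCs: A@1 B@2
Step 4: thread A executes A2 (x = x * 2). Shared: x=14. PCs: A@2 B@2

Answer: x=14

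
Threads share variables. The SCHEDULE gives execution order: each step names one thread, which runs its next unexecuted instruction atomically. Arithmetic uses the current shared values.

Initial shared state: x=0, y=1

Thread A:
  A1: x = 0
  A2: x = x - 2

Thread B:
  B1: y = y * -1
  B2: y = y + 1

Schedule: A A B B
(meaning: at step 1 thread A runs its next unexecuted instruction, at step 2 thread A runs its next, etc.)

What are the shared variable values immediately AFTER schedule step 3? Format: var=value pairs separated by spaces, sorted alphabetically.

Step 1: thread A executes A1 (x = 0). Shared: x=0 y=1. PCs: A@1 B@0
Step 2: thread A executes A2 (x = x - 2). Shared: x=-2 y=1. PCs: A@2 B@0
Step 3: thread B executes B1 (y = y * -1). Shared: x=-2 y=-1. PCs: A@2 B@1

Answer: x=-2 y=-1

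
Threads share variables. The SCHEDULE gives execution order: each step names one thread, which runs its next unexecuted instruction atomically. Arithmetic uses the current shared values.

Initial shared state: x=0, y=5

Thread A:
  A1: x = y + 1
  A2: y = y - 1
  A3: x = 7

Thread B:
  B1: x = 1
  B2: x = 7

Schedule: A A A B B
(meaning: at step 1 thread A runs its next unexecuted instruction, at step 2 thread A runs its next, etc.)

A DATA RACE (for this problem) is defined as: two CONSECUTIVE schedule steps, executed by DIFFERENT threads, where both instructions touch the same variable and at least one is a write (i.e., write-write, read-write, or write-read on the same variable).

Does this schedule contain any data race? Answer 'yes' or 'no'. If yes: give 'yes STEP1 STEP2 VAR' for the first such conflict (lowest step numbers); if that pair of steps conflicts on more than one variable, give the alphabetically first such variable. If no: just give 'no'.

Steps 1,2: same thread (A). No race.
Steps 2,3: same thread (A). No race.
Steps 3,4: A(x = 7) vs B(x = 1). RACE on x (W-W).
Steps 4,5: same thread (B). No race.
First conflict at steps 3,4.

Answer: yes 3 4 x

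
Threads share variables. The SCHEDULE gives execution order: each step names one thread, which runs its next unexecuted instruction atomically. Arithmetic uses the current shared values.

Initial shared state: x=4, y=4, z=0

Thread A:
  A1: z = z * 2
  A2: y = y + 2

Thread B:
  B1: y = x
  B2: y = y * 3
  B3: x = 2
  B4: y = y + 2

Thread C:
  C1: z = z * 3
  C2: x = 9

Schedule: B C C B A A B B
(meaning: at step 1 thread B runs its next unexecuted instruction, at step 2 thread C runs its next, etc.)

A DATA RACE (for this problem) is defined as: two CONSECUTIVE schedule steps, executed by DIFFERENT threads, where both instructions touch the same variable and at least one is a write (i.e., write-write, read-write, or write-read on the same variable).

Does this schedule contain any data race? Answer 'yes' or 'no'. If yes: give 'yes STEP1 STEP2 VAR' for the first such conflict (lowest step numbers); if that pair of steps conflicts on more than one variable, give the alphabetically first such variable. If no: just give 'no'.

Answer: no

Derivation:
Steps 1,2: B(r=x,w=y) vs C(r=z,w=z). No conflict.
Steps 2,3: same thread (C). No race.
Steps 3,4: C(r=-,w=x) vs B(r=y,w=y). No conflict.
Steps 4,5: B(r=y,w=y) vs A(r=z,w=z). No conflict.
Steps 5,6: same thread (A). No race.
Steps 6,7: A(r=y,w=y) vs B(r=-,w=x). No conflict.
Steps 7,8: same thread (B). No race.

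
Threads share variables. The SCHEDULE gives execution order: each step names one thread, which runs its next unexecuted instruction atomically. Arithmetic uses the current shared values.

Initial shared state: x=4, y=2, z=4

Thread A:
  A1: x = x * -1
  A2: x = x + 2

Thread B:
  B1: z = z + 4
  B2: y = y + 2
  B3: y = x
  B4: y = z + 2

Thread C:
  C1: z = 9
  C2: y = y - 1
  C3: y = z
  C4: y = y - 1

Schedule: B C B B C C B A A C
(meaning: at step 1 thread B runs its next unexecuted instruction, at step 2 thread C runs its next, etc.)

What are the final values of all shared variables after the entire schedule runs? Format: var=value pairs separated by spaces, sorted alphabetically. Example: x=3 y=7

Step 1: thread B executes B1 (z = z + 4). Shared: x=4 y=2 z=8. PCs: A@0 B@1 C@0
Step 2: thread C executes C1 (z = 9). Shared: x=4 y=2 z=9. PCs: A@0 B@1 C@1
Step 3: thread B executes B2 (y = y + 2). Shared: x=4 y=4 z=9. PCs: A@0 B@2 C@1
Step 4: thread B executes B3 (y = x). Shared: x=4 y=4 z=9. PCs: A@0 B@3 C@1
Step 5: thread C executes C2 (y = y - 1). Shared: x=4 y=3 z=9. PCs: A@0 B@3 C@2
Step 6: thread C executes C3 (y = z). Shared: x=4 y=9 z=9. PCs: A@0 B@3 C@3
Step 7: thread B executes B4 (y = z + 2). Shared: x=4 y=11 z=9. PCs: A@0 B@4 C@3
Step 8: thread A executes A1 (x = x * -1). Shared: x=-4 y=11 z=9. PCs: A@1 B@4 C@3
Step 9: thread A executes A2 (x = x + 2). Shared: x=-2 y=11 z=9. PCs: A@2 B@4 C@3
Step 10: thread C executes C4 (y = y - 1). Shared: x=-2 y=10 z=9. PCs: A@2 B@4 C@4

Answer: x=-2 y=10 z=9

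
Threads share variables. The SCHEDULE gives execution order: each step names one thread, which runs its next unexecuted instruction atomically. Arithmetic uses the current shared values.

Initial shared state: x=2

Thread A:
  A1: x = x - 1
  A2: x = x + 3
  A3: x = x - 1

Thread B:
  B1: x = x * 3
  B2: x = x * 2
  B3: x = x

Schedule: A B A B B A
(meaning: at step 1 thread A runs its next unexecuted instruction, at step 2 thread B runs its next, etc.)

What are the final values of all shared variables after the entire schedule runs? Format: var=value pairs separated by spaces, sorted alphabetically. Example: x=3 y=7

Answer: x=11

Derivation:
Step 1: thread A executes A1 (x = x - 1). Shared: x=1. PCs: A@1 B@0
Step 2: thread B executes B1 (x = x * 3). Shared: x=3. PCs: A@1 B@1
Step 3: thread A executes A2 (x = x + 3). Shared: x=6. PCs: A@2 B@1
Step 4: thread B executes B2 (x = x * 2). Shared: x=12. PCs: A@2 B@2
Step 5: thread B executes B3 (x = x). Shared: x=12. PCs: A@2 B@3
Step 6: thread A executes A3 (x = x - 1). Shared: x=11. PCs: A@3 B@3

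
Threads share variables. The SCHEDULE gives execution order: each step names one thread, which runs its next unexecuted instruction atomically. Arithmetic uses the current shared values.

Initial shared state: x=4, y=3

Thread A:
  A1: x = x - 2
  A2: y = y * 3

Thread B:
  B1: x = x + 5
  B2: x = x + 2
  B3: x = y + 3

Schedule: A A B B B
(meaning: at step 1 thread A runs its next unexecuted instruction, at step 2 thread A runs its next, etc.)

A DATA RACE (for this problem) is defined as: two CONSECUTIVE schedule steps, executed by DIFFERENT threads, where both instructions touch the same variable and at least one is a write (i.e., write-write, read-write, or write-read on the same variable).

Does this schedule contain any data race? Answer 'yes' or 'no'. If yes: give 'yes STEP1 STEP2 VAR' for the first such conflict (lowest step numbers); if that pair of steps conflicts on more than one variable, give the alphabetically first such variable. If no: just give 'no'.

Steps 1,2: same thread (A). No race.
Steps 2,3: A(r=y,w=y) vs B(r=x,w=x). No conflict.
Steps 3,4: same thread (B). No race.
Steps 4,5: same thread (B). No race.

Answer: no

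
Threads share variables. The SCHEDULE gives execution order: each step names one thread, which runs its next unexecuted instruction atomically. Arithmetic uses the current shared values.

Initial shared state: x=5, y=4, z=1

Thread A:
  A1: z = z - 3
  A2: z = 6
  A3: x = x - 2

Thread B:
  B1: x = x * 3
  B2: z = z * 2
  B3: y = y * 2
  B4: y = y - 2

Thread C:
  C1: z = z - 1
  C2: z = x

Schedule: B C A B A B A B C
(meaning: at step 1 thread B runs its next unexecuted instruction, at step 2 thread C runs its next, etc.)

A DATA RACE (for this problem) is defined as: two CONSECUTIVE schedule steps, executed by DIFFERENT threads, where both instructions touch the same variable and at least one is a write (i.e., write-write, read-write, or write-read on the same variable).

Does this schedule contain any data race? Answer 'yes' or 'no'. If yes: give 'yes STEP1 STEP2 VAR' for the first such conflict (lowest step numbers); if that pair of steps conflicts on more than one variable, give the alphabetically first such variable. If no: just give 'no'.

Steps 1,2: B(r=x,w=x) vs C(r=z,w=z). No conflict.
Steps 2,3: C(z = z - 1) vs A(z = z - 3). RACE on z (W-W).
Steps 3,4: A(z = z - 3) vs B(z = z * 2). RACE on z (W-W).
Steps 4,5: B(z = z * 2) vs A(z = 6). RACE on z (W-W).
Steps 5,6: A(r=-,w=z) vs B(r=y,w=y). No conflict.
Steps 6,7: B(r=y,w=y) vs A(r=x,w=x). No conflict.
Steps 7,8: A(r=x,w=x) vs B(r=y,w=y). No conflict.
Steps 8,9: B(r=y,w=y) vs C(r=x,w=z). No conflict.
First conflict at steps 2,3.

Answer: yes 2 3 z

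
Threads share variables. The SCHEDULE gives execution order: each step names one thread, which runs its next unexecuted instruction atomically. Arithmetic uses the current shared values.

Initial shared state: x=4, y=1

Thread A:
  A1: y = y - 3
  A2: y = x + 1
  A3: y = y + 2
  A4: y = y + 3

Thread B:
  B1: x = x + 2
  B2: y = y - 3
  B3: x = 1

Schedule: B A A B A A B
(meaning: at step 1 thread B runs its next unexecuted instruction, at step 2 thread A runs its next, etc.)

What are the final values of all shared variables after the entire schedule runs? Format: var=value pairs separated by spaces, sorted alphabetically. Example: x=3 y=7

Answer: x=1 y=9

Derivation:
Step 1: thread B executes B1 (x = x + 2). Shared: x=6 y=1. PCs: A@0 B@1
Step 2: thread A executes A1 (y = y - 3). Shared: x=6 y=-2. PCs: A@1 B@1
Step 3: thread A executes A2 (y = x + 1). Shared: x=6 y=7. PCs: A@2 B@1
Step 4: thread B executes B2 (y = y - 3). Shared: x=6 y=4. PCs: A@2 B@2
Step 5: thread A executes A3 (y = y + 2). Shared: x=6 y=6. PCs: A@3 B@2
Step 6: thread A executes A4 (y = y + 3). Shared: x=6 y=9. PCs: A@4 B@2
Step 7: thread B executes B3 (x = 1). Shared: x=1 y=9. PCs: A@4 B@3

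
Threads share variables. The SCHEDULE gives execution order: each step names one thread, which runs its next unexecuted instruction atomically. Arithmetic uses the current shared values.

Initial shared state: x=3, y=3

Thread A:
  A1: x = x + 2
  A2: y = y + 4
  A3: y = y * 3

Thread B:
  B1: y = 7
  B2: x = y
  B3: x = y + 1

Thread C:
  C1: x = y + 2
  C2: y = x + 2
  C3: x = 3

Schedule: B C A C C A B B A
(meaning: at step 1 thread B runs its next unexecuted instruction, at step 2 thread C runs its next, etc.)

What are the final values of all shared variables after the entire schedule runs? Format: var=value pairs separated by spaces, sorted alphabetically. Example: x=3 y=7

Step 1: thread B executes B1 (y = 7). Shared: x=3 y=7. PCs: A@0 B@1 C@0
Step 2: thread C executes C1 (x = y + 2). Shared: x=9 y=7. PCs: A@0 B@1 C@1
Step 3: thread A executes A1 (x = x + 2). Shared: x=11 y=7. PCs: A@1 B@1 C@1
Step 4: thread C executes C2 (y = x + 2). Shared: x=11 y=13. PCs: A@1 B@1 C@2
Step 5: thread C executes C3 (x = 3). Shared: x=3 y=13. PCs: A@1 B@1 C@3
Step 6: thread A executes A2 (y = y + 4). Shared: x=3 y=17. PCs: A@2 B@1 C@3
Step 7: thread B executes B2 (x = y). Shared: x=17 y=17. PCs: A@2 B@2 C@3
Step 8: thread B executes B3 (x = y + 1). Shared: x=18 y=17. PCs: A@2 B@3 C@3
Step 9: thread A executes A3 (y = y * 3). Shared: x=18 y=51. PCs: A@3 B@3 C@3

Answer: x=18 y=51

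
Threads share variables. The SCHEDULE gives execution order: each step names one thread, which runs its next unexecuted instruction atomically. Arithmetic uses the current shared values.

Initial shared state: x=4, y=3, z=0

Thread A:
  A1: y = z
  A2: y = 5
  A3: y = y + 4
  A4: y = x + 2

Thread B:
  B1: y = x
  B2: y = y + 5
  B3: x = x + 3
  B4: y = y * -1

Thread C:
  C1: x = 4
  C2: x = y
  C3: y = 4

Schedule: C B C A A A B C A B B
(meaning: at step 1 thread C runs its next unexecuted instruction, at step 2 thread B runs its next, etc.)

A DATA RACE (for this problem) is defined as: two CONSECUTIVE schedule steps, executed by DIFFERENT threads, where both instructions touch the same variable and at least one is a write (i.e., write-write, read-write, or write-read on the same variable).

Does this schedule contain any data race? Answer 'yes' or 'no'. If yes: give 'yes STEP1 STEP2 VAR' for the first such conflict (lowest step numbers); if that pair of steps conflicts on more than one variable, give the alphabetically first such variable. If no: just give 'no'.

Steps 1,2: C(x = 4) vs B(y = x). RACE on x (W-R).
Steps 2,3: B(y = x) vs C(x = y). RACE on x (R-W), y (W-R). Multiple vars; alphabetically first is x.
Steps 3,4: C(x = y) vs A(y = z). RACE on y (R-W).
Steps 4,5: same thread (A). No race.
Steps 5,6: same thread (A). No race.
Steps 6,7: A(y = y + 4) vs B(y = y + 5). RACE on y (W-W).
Steps 7,8: B(y = y + 5) vs C(y = 4). RACE on y (W-W).
Steps 8,9: C(y = 4) vs A(y = x + 2). RACE on y (W-W).
Steps 9,10: A(y = x + 2) vs B(x = x + 3). RACE on x (R-W).
Steps 10,11: same thread (B). No race.
First conflict at steps 1,2.

Answer: yes 1 2 x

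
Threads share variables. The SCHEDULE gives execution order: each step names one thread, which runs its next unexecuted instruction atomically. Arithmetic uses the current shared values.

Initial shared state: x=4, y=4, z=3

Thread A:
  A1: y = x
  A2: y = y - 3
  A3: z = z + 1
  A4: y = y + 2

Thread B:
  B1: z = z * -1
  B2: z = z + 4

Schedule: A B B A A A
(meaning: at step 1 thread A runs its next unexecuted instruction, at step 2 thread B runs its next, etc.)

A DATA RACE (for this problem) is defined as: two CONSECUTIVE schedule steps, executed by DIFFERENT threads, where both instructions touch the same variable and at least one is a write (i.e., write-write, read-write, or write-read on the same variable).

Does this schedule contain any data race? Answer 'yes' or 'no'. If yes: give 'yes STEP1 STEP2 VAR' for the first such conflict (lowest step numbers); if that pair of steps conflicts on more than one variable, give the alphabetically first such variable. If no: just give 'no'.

Answer: no

Derivation:
Steps 1,2: A(r=x,w=y) vs B(r=z,w=z). No conflict.
Steps 2,3: same thread (B). No race.
Steps 3,4: B(r=z,w=z) vs A(r=y,w=y). No conflict.
Steps 4,5: same thread (A). No race.
Steps 5,6: same thread (A). No race.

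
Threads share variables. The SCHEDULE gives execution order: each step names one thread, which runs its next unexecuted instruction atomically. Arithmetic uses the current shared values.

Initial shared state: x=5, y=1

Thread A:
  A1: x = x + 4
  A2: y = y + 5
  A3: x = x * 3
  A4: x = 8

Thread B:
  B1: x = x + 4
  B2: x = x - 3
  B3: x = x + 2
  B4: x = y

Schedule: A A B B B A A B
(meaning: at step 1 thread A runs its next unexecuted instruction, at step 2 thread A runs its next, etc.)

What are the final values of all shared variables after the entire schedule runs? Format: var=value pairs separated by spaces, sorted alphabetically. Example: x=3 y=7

Answer: x=6 y=6

Derivation:
Step 1: thread A executes A1 (x = x + 4). Shared: x=9 y=1. PCs: A@1 B@0
Step 2: thread A executes A2 (y = y + 5). Shared: x=9 y=6. PCs: A@2 B@0
Step 3: thread B executes B1 (x = x + 4). Shared: x=13 y=6. PCs: A@2 B@1
Step 4: thread B executes B2 (x = x - 3). Shared: x=10 y=6. PCs: A@2 B@2
Step 5: thread B executes B3 (x = x + 2). Shared: x=12 y=6. PCs: A@2 B@3
Step 6: thread A executes A3 (x = x * 3). Shared: x=36 y=6. PCs: A@3 B@3
Step 7: thread A executes A4 (x = 8). Shared: x=8 y=6. PCs: A@4 B@3
Step 8: thread B executes B4 (x = y). Shared: x=6 y=6. PCs: A@4 B@4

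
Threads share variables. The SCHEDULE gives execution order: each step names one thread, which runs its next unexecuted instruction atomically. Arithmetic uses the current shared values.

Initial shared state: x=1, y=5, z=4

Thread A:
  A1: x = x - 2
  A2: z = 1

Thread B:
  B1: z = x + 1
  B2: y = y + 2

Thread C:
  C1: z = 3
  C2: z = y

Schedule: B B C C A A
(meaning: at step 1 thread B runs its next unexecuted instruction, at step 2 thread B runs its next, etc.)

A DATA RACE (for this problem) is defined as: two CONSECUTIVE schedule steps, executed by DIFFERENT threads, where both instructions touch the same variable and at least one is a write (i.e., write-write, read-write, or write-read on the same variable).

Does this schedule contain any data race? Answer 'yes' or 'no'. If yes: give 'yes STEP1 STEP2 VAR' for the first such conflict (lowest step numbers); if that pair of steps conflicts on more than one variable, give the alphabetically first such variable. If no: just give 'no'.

Steps 1,2: same thread (B). No race.
Steps 2,3: B(r=y,w=y) vs C(r=-,w=z). No conflict.
Steps 3,4: same thread (C). No race.
Steps 4,5: C(r=y,w=z) vs A(r=x,w=x). No conflict.
Steps 5,6: same thread (A). No race.

Answer: no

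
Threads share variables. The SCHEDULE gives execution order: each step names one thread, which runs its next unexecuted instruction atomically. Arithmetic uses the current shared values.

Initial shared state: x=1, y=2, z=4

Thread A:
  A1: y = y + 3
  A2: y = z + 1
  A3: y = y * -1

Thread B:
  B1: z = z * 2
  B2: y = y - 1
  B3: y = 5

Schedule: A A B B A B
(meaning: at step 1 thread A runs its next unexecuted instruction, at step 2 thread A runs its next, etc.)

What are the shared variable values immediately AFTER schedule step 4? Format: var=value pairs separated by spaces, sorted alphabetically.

Answer: x=1 y=4 z=8

Derivation:
Step 1: thread A executes A1 (y = y + 3). Shared: x=1 y=5 z=4. PCs: A@1 B@0
Step 2: thread A executes A2 (y = z + 1). Shared: x=1 y=5 z=4. PCs: A@2 B@0
Step 3: thread B executes B1 (z = z * 2). Shared: x=1 y=5 z=8. PCs: A@2 B@1
Step 4: thread B executes B2 (y = y - 1). Shared: x=1 y=4 z=8. PCs: A@2 B@2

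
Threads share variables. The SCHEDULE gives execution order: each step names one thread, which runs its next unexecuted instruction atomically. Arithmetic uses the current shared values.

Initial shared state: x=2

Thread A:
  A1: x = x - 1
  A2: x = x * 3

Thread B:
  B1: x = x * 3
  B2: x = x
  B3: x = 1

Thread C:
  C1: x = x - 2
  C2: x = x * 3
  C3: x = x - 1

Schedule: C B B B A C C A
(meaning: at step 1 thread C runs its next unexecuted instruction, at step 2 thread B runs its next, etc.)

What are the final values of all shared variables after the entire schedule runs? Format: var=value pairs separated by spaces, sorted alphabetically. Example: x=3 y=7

Step 1: thread C executes C1 (x = x - 2). Shared: x=0. PCs: A@0 B@0 C@1
Step 2: thread B executes B1 (x = x * 3). Shared: x=0. PCs: A@0 B@1 C@1
Step 3: thread B executes B2 (x = x). Shared: x=0. PCs: A@0 B@2 C@1
Step 4: thread B executes B3 (x = 1). Shared: x=1. PCs: A@0 B@3 C@1
Step 5: thread A executes A1 (x = x - 1). Shared: x=0. PCs: A@1 B@3 C@1
Step 6: thread C executes C2 (x = x * 3). Shared: x=0. PCs: A@1 B@3 C@2
Step 7: thread C executes C3 (x = x - 1). Shared: x=-1. PCs: A@1 B@3 C@3
Step 8: thread A executes A2 (x = x * 3). Shared: x=-3. PCs: A@2 B@3 C@3

Answer: x=-3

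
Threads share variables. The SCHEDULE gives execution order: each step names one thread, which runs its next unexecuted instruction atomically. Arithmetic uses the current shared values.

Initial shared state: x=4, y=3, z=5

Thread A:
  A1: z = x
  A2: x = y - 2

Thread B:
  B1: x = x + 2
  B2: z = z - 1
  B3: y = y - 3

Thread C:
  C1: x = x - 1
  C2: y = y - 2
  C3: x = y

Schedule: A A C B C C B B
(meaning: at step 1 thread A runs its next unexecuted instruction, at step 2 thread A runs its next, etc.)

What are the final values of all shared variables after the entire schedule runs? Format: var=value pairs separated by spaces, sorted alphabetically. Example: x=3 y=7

Step 1: thread A executes A1 (z = x). Shared: x=4 y=3 z=4. PCs: A@1 B@0 C@0
Step 2: thread A executes A2 (x = y - 2). Shared: x=1 y=3 z=4. PCs: A@2 B@0 C@0
Step 3: thread C executes C1 (x = x - 1). Shared: x=0 y=3 z=4. PCs: A@2 B@0 C@1
Step 4: thread B executes B1 (x = x + 2). Shared: x=2 y=3 z=4. PCs: A@2 B@1 C@1
Step 5: thread C executes C2 (y = y - 2). Shared: x=2 y=1 z=4. PCs: A@2 B@1 C@2
Step 6: thread C executes C3 (x = y). Shared: x=1 y=1 z=4. PCs: A@2 B@1 C@3
Step 7: thread B executes B2 (z = z - 1). Shared: x=1 y=1 z=3. PCs: A@2 B@2 C@3
Step 8: thread B executes B3 (y = y - 3). Shared: x=1 y=-2 z=3. PCs: A@2 B@3 C@3

Answer: x=1 y=-2 z=3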